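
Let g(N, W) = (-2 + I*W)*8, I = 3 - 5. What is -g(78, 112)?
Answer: 1808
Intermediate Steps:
I = -2
g(N, W) = -16 - 16*W (g(N, W) = (-2 - 2*W)*8 = -16 - 16*W)
-g(78, 112) = -(-16 - 16*112) = -(-16 - 1792) = -1*(-1808) = 1808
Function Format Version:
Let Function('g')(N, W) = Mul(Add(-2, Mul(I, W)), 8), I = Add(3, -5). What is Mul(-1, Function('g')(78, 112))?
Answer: 1808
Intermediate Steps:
I = -2
Function('g')(N, W) = Add(-16, Mul(-16, W)) (Function('g')(N, W) = Mul(Add(-2, Mul(-2, W)), 8) = Add(-16, Mul(-16, W)))
Mul(-1, Function('g')(78, 112)) = Mul(-1, Add(-16, Mul(-16, 112))) = Mul(-1, Add(-16, -1792)) = Mul(-1, -1808) = 1808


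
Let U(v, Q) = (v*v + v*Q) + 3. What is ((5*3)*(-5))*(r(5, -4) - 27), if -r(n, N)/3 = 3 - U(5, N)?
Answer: 900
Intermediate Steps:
U(v, Q) = 3 + v**2 + Q*v (U(v, Q) = (v**2 + Q*v) + 3 = 3 + v**2 + Q*v)
r(n, N) = 75 + 15*N (r(n, N) = -3*(3 - (3 + 5**2 + N*5)) = -3*(3 - (3 + 25 + 5*N)) = -3*(3 - (28 + 5*N)) = -3*(3 + (-28 - 5*N)) = -3*(-25 - 5*N) = 75 + 15*N)
((5*3)*(-5))*(r(5, -4) - 27) = ((5*3)*(-5))*((75 + 15*(-4)) - 27) = (15*(-5))*((75 - 60) - 27) = -75*(15 - 27) = -75*(-12) = 900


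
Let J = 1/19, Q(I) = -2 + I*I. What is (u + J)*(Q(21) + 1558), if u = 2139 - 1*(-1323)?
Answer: 131360663/19 ≈ 6.9137e+6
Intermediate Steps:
Q(I) = -2 + I²
J = 1/19 ≈ 0.052632
u = 3462 (u = 2139 + 1323 = 3462)
(u + J)*(Q(21) + 1558) = (3462 + 1/19)*((-2 + 21²) + 1558) = 65779*((-2 + 441) + 1558)/19 = 65779*(439 + 1558)/19 = (65779/19)*1997 = 131360663/19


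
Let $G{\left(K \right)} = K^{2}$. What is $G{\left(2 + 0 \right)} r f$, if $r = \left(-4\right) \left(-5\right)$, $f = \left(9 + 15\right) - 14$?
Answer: $800$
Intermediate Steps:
$f = 10$ ($f = 24 - 14 = 10$)
$r = 20$
$G{\left(2 + 0 \right)} r f = \left(2 + 0\right)^{2} \cdot 20 \cdot 10 = 2^{2} \cdot 20 \cdot 10 = 4 \cdot 20 \cdot 10 = 80 \cdot 10 = 800$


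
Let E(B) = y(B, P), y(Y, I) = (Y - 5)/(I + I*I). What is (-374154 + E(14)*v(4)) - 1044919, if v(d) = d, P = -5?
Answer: -7095356/5 ≈ -1.4191e+6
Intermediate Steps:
y(Y, I) = (-5 + Y)/(I + I**2)
E(B) = -1/4 + B/20 (E(B) = (-5 + B)/((-5)*(1 - 5)) = -1/5*(-5 + B)/(-4) = -1/5*(-1/4)*(-5 + B) = -1/4 + B/20)
(-374154 + E(14)*v(4)) - 1044919 = (-374154 + (-1/4 + (1/20)*14)*4) - 1044919 = (-374154 + (-1/4 + 7/10)*4) - 1044919 = (-374154 + (9/20)*4) - 1044919 = (-374154 + 9/5) - 1044919 = -1870761/5 - 1044919 = -7095356/5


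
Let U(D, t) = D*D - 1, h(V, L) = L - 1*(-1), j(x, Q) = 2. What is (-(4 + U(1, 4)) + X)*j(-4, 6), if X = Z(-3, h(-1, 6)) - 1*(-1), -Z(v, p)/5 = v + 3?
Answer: -6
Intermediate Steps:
h(V, L) = 1 + L (h(V, L) = L + 1 = 1 + L)
Z(v, p) = -15 - 5*v (Z(v, p) = -5*(v + 3) = -5*(3 + v) = -15 - 5*v)
X = 1 (X = (-15 - 5*(-3)) - 1*(-1) = (-15 + 15) + 1 = 0 + 1 = 1)
U(D, t) = -1 + D**2 (U(D, t) = D**2 - 1 = -1 + D**2)
(-(4 + U(1, 4)) + X)*j(-4, 6) = (-(4 + (-1 + 1**2)) + 1)*2 = (-(4 + (-1 + 1)) + 1)*2 = (-(4 + 0) + 1)*2 = (-1*4 + 1)*2 = (-4 + 1)*2 = -3*2 = -6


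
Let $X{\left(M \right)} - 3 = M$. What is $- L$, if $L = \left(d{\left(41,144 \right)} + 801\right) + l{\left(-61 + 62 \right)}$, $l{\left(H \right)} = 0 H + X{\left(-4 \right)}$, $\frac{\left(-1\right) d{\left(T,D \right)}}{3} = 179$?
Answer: $-263$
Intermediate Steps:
$d{\left(T,D \right)} = -537$ ($d{\left(T,D \right)} = \left(-3\right) 179 = -537$)
$X{\left(M \right)} = 3 + M$
$l{\left(H \right)} = -1$ ($l{\left(H \right)} = 0 H + \left(3 - 4\right) = 0 - 1 = -1$)
$L = 263$ ($L = \left(-537 + 801\right) - 1 = 264 - 1 = 263$)
$- L = \left(-1\right) 263 = -263$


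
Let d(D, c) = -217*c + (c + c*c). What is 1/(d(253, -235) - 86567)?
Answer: 1/19418 ≈ 5.1499e-5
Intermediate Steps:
d(D, c) = c**2 - 216*c (d(D, c) = -217*c + (c + c**2) = c**2 - 216*c)
1/(d(253, -235) - 86567) = 1/(-235*(-216 - 235) - 86567) = 1/(-235*(-451) - 86567) = 1/(105985 - 86567) = 1/19418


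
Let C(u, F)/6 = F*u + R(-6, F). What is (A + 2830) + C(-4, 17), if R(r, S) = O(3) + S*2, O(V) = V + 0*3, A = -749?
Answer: 1895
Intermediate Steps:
O(V) = V (O(V) = V + 0 = V)
R(r, S) = 3 + 2*S (R(r, S) = 3 + S*2 = 3 + 2*S)
C(u, F) = 18 + 12*F + 6*F*u (C(u, F) = 6*(F*u + (3 + 2*F)) = 6*(3 + 2*F + F*u) = 18 + 12*F + 6*F*u)
(A + 2830) + C(-4, 17) = (-749 + 2830) + (18 + 12*17 + 6*17*(-4)) = 2081 + (18 + 204 - 408) = 2081 - 186 = 1895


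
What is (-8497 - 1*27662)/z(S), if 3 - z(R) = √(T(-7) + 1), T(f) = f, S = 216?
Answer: -36159/5 - 12053*I*√6/5 ≈ -7231.8 - 5904.7*I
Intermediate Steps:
z(R) = 3 - I*√6 (z(R) = 3 - √(-7 + 1) = 3 - √(-6) = 3 - I*√6)
(-8497 - 1*27662)/z(S) = (-8497 - 1*27662)/(3 - I*√6) = (-8497 - 27662)/(3 - I*√6) = -36159/(3 - I*√6)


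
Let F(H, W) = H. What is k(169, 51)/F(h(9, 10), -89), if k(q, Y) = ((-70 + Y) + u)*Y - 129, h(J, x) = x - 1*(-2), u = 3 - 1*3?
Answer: -183/2 ≈ -91.500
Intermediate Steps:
u = 0 (u = 3 - 3 = 0)
h(J, x) = 2 + x (h(J, x) = x + 2 = 2 + x)
k(q, Y) = -129 + Y*(-70 + Y) (k(q, Y) = ((-70 + Y) + 0)*Y - 129 = (-70 + Y)*Y - 129 = Y*(-70 + Y) - 129 = -129 + Y*(-70 + Y))
k(169, 51)/F(h(9, 10), -89) = (-129 + 51**2 - 70*51)/(2 + 10) = (-129 + 2601 - 3570)/12 = -1098*1/12 = -183/2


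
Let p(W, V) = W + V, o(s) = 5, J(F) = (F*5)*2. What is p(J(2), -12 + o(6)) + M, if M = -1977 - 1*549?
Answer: -2513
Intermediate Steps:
J(F) = 10*F (J(F) = (5*F)*2 = 10*F)
p(W, V) = V + W
M = -2526 (M = -1977 - 549 = -2526)
p(J(2), -12 + o(6)) + M = ((-12 + 5) + 10*2) - 2526 = (-7 + 20) - 2526 = 13 - 2526 = -2513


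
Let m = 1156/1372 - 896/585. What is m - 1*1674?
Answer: -336034733/200655 ≈ -1674.7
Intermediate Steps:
m = -138263/200655 (m = 1156*(1/1372) - 896*1/585 = 289/343 - 896/585 = -138263/200655 ≈ -0.68906)
m - 1*1674 = -138263/200655 - 1*1674 = -138263/200655 - 1674 = -336034733/200655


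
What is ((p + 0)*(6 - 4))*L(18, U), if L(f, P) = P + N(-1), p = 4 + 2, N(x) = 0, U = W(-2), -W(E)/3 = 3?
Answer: -108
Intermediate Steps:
W(E) = -9 (W(E) = -3*3 = -9)
U = -9
p = 6
L(f, P) = P (L(f, P) = P + 0 = P)
((p + 0)*(6 - 4))*L(18, U) = ((6 + 0)*(6 - 4))*(-9) = (6*2)*(-9) = 12*(-9) = -108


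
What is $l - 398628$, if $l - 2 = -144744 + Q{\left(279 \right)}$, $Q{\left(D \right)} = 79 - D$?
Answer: $-543570$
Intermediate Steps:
$l = -144942$ ($l = 2 + \left(-144744 + \left(79 - 279\right)\right) = 2 - 144944 = -144942$)
$l - 398628 = -144942 - 398628 = -543570$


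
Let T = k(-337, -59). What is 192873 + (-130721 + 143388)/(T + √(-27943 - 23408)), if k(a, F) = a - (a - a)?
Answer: 31804346381/164920 - 12667*I*√51351/164920 ≈ 1.9285e+5 - 17.405*I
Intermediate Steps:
k(a, F) = a (k(a, F) = a - 1*0 = a + 0 = a)
T = -337
192873 + (-130721 + 143388)/(T + √(-27943 - 23408)) = 192873 + (-130721 + 143388)/(-337 + √(-27943 - 23408)) = 192873 + 12667/(-337 + √(-51351)) = 192873 + 12667/(-337 + I*√51351)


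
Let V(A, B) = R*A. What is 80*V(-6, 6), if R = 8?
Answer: -3840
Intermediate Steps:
V(A, B) = 8*A
80*V(-6, 6) = 80*(8*(-6)) = 80*(-48) = -3840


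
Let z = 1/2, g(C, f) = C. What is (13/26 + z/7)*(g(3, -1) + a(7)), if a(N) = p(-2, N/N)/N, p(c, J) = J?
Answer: 88/49 ≈ 1.7959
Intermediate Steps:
z = 1/2 ≈ 0.50000
a(N) = 1/N (a(N) = (N/N)/N = 1/N)
(13/26 + z/7)*(g(3, -1) + a(7)) = (13/26 + (1/2)/7)*(3 + 1/7) = (13*(1/26) + (1/2)*(1/7))*(3 + 1/7) = (1/2 + 1/14)*(22/7) = (4/7)*(22/7) = 88/49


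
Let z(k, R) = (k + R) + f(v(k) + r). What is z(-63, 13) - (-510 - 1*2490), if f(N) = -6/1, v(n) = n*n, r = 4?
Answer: 2944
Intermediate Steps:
v(n) = n**2
f(N) = -6 (f(N) = -6*1 = -6)
z(k, R) = -6 + R + k (z(k, R) = (k + R) - 6 = (R + k) - 6 = -6 + R + k)
z(-63, 13) - (-510 - 1*2490) = (-6 + 13 - 63) - (-510 - 1*2490) = -56 - (-510 - 2490) = -56 - 1*(-3000) = -56 + 3000 = 2944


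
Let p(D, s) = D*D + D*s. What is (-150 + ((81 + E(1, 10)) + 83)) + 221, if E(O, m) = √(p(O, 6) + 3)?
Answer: 235 + √10 ≈ 238.16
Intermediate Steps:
p(D, s) = D² + D*s
E(O, m) = √(3 + O*(6 + O)) (E(O, m) = √(O*(O + 6) + 3) = √(O*(6 + O) + 3) = √(3 + O*(6 + O)))
(-150 + ((81 + E(1, 10)) + 83)) + 221 = (-150 + ((81 + √(3 + 1*(6 + 1))) + 83)) + 221 = (-150 + ((81 + √(3 + 1*7)) + 83)) + 221 = (-150 + ((81 + √(3 + 7)) + 83)) + 221 = (-150 + ((81 + √10) + 83)) + 221 = (-150 + (164 + √10)) + 221 = (14 + √10) + 221 = 235 + √10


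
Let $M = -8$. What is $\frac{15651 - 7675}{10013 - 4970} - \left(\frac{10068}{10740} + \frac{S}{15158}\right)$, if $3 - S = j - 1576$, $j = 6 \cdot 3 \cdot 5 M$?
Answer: $\frac{3063138089}{6219582330} \approx 0.4925$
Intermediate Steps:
$j = -720$ ($j = 6 \cdot 3 \cdot 5 \left(-8\right) = 18 \cdot 5 \left(-8\right) = 90 \left(-8\right) = -720$)
$S = 2299$ ($S = 3 - \left(-720 - 1576\right) = 3 - -2296 = 3 + 2296 = 2299$)
$\frac{15651 - 7675}{10013 - 4970} - \left(\frac{10068}{10740} + \frac{S}{15158}\right) = \frac{15651 - 7675}{10013 - 4970} - \left(\frac{10068}{10740} + \frac{2299}{15158}\right) = \frac{7976}{5043} - \left(10068 \cdot \frac{1}{10740} + 2299 \cdot \frac{1}{15158}\right) = 7976 \cdot \frac{1}{5043} - \left(\frac{839}{895} + \frac{209}{1378}\right) = \frac{7976}{5043} - \frac{1343197}{1233310} = \frac{3063138089}{6219582330}$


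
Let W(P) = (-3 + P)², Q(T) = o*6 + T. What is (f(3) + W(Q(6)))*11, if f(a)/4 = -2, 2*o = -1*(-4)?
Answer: 2387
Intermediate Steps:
o = 2 (o = (-1*(-4))/2 = (½)*4 = 2)
f(a) = -8 (f(a) = 4*(-2) = -8)
Q(T) = 12 + T (Q(T) = 2*6 + T = 12 + T)
(f(3) + W(Q(6)))*11 = (-8 + (-3 + (12 + 6))²)*11 = (-8 + (-3 + 18)²)*11 = (-8 + 15²)*11 = (-8 + 225)*11 = 217*11 = 2387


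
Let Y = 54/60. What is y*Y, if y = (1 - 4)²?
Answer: 81/10 ≈ 8.1000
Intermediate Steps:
Y = 9/10 (Y = 54*(1/60) = 9/10 ≈ 0.90000)
y = 9 (y = (-3)² = 9)
y*Y = 9*(9/10) = 81/10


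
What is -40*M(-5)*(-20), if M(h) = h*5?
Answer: -20000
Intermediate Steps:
M(h) = 5*h
-40*M(-5)*(-20) = -200*(-5)*(-20) = -40*(-25)*(-20) = 1000*(-20) = -20000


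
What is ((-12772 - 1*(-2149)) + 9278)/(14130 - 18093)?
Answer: 1345/3963 ≈ 0.33939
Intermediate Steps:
((-12772 - 1*(-2149)) + 9278)/(14130 - 18093) = ((-12772 + 2149) + 9278)/(-3963) = (-10623 + 9278)*(-1/3963) = -1345*(-1/3963) = 1345/3963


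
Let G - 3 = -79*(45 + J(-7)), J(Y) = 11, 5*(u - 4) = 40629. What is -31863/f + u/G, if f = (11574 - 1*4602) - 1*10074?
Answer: 192746139/22856570 ≈ 8.4329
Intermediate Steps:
u = 40649/5 (u = 4 + (1/5)*40629 = 4 + 40629/5 = 40649/5 ≈ 8129.8)
G = -4421 (G = 3 - 79*(45 + 11) = 3 - 79*56 = 3 - 4424 = -4421)
f = -3102 (f = (11574 - 4602) - 10074 = 6972 - 10074 = -3102)
-31863/f + u/G = -31863/(-3102) + (40649/5)/(-4421) = -31863*(-1/3102) + (40649/5)*(-1/4421) = 10621/1034 - 40649/22105 = 192746139/22856570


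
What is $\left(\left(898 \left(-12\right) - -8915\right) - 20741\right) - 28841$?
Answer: $-51443$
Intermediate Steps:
$\left(\left(898 \left(-12\right) - -8915\right) - 20741\right) - 28841 = \left(\left(-10776 + 8915\right) - 20741\right) - 28841 = \left(-1861 - 20741\right) - 28841 = -22602 - 28841 = -51443$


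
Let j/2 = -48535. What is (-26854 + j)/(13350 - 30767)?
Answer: 123924/17417 ≈ 7.1151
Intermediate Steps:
j = -97070 (j = 2*(-48535) = -97070)
(-26854 + j)/(13350 - 30767) = (-26854 - 97070)/(13350 - 30767) = -123924/(-17417) = -123924*(-1/17417) = 123924/17417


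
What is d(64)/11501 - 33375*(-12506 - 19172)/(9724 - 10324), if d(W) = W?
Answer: -81063130599/46004 ≈ -1.7621e+6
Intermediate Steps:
d(64)/11501 - 33375*(-12506 - 19172)/(9724 - 10324) = 64/11501 - 33375*(-12506 - 19172)/(9724 - 10324) = 64*(1/11501) - 33375/((-600/(-31678))) = 64/11501 - 33375/((-600*(-1/31678))) = 64/11501 - 33375/300/15839 = 64/11501 - 33375*15839/300 = 64/11501 - 7048355/4 = -81063130599/46004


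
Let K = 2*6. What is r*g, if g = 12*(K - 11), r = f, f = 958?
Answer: 11496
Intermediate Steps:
K = 12
r = 958
g = 12 (g = 12*(12 - 11) = 12*1 = 12)
r*g = 958*12 = 11496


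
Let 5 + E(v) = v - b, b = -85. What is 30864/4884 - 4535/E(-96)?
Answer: 1886897/6512 ≈ 289.76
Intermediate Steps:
E(v) = 80 + v (E(v) = -5 + (v - 1*(-85)) = -5 + (v + 85) = -5 + (85 + v) = 80 + v)
30864/4884 - 4535/E(-96) = 30864/4884 - 4535/(80 - 96) = 30864*(1/4884) - 4535/(-16) = 2572/407 - 4535*(-1/16) = 2572/407 + 4535/16 = 1886897/6512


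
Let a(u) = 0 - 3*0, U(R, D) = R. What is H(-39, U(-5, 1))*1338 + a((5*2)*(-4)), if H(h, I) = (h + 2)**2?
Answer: 1831722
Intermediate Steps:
a(u) = 0 (a(u) = 0 + 0 = 0)
H(h, I) = (2 + h)**2
H(-39, U(-5, 1))*1338 + a((5*2)*(-4)) = (2 - 39)**2*1338 + 0 = (-37)**2*1338 + 0 = 1369*1338 + 0 = 1831722 + 0 = 1831722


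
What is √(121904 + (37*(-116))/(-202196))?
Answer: 7*√6356925016869/50549 ≈ 349.15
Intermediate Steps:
√(121904 + (37*(-116))/(-202196)) = √(121904 - 4292*(-1/202196)) = √(121904 + 1073/50549) = √(6162126369/50549) = 7*√6356925016869/50549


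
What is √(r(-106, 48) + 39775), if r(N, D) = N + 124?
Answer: √39793 ≈ 199.48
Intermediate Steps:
r(N, D) = 124 + N
√(r(-106, 48) + 39775) = √((124 - 106) + 39775) = √(18 + 39775) = √39793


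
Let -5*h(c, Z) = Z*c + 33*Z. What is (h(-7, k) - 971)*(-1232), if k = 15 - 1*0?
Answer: 1292368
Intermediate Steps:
k = 15 (k = 15 + 0 = 15)
h(c, Z) = -33*Z/5 - Z*c/5 (h(c, Z) = -(Z*c + 33*Z)/5 = -(33*Z + Z*c)/5 = -33*Z/5 - Z*c/5)
(h(-7, k) - 971)*(-1232) = (-⅕*15*(33 - 7) - 971)*(-1232) = (-⅕*15*26 - 971)*(-1232) = (-78 - 971)*(-1232) = -1049*(-1232) = 1292368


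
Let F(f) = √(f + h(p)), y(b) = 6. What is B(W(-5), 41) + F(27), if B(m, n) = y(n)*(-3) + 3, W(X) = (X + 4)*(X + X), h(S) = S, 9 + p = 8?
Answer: -15 + √26 ≈ -9.9010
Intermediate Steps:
p = -1 (p = -9 + 8 = -1)
W(X) = 2*X*(4 + X) (W(X) = (4 + X)*(2*X) = 2*X*(4 + X))
B(m, n) = -15 (B(m, n) = 6*(-3) + 3 = -18 + 3 = -15)
F(f) = √(-1 + f) (F(f) = √(f - 1) = √(-1 + f))
B(W(-5), 41) + F(27) = -15 + √(-1 + 27) = -15 + √26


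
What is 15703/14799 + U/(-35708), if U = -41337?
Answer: 1172468987/528442692 ≈ 2.2187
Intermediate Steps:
15703/14799 + U/(-35708) = 15703/14799 - 41337/(-35708) = 15703*(1/14799) - 41337*(-1/35708) = 15703/14799 + 41337/35708 = 1172468987/528442692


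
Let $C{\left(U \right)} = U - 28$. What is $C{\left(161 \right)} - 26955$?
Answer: $-26822$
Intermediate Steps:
$C{\left(U \right)} = -28 + U$ ($C{\left(U \right)} = U - 28 = -28 + U$)
$C{\left(161 \right)} - 26955 = \left(-28 + 161\right) - 26955 = 133 - 26955 = -26822$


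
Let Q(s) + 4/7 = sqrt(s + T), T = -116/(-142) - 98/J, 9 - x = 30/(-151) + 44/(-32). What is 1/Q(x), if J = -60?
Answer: 36022560/800436209 + 98*sqrt(5389078219230)/800436209 ≈ 0.32923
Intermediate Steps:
x = 12773/1208 (x = 9 - (30/(-151) + 44/(-32)) = 9 - (30*(-1/151) + 44*(-1/32)) = 9 - (-30/151 - 11/8) = 9 - 1*(-1901/1208) = 9 + 1901/1208 = 12773/1208 ≈ 10.574)
T = 5219/2130 (T = -116/(-142) - 98/(-60) = -116*(-1/142) - 98*(-1/60) = 58/71 + 49/30 = 5219/2130 ≈ 2.4502)
Q(s) = -4/7 + sqrt(5219/2130 + s) (Q(s) = -4/7 + sqrt(s + 5219/2130) = -4/7 + sqrt(5219/2130 + s))
1/Q(x) = 1/(-4/7 + sqrt(11116470 + 4536900*(12773/1208))/2130) = 1/(-4/7 + sqrt(11116470 + 14487455925/302)/2130) = 1/(-4/7 + sqrt(17844629865/302)/2130) = 1/(-4/7 + (sqrt(5389078219230)/302)/2130) = 1/(-4/7 + sqrt(5389078219230)/643260)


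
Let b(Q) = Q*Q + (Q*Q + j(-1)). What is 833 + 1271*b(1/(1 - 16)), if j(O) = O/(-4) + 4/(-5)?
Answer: 130723/900 ≈ 145.25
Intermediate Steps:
j(O) = -4/5 - O/4 (j(O) = O*(-1/4) + 4*(-1/5) = -O/4 - 4/5 = -4/5 - O/4)
b(Q) = -11/20 + 2*Q**2 (b(Q) = Q*Q + (Q*Q + (-4/5 - 1/4*(-1))) = Q**2 + (Q**2 + (-4/5 + 1/4)) = Q**2 + (Q**2 - 11/20) = Q**2 + (-11/20 + Q**2) = -11/20 + 2*Q**2)
833 + 1271*b(1/(1 - 16)) = 833 + 1271*(-11/20 + 2*(1/(1 - 16))**2) = 833 + 1271*(-11/20 + 2*(1/(-15))**2) = 833 + 1271*(-11/20 + 2*(-1/15)**2) = 833 + 1271*(-11/20 + 2*(1/225)) = 833 + 1271*(-11/20 + 2/225) = 833 + 1271*(-487/900) = 833 - 618977/900 = 130723/900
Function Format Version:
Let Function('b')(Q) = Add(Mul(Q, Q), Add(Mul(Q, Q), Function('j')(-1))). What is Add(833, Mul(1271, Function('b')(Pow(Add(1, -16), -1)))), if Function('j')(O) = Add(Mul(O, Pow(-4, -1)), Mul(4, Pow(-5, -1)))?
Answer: Rational(130723, 900) ≈ 145.25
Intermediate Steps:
Function('j')(O) = Add(Rational(-4, 5), Mul(Rational(-1, 4), O)) (Function('j')(O) = Add(Mul(O, Rational(-1, 4)), Mul(4, Rational(-1, 5))) = Add(Mul(Rational(-1, 4), O), Rational(-4, 5)) = Add(Rational(-4, 5), Mul(Rational(-1, 4), O)))
Function('b')(Q) = Add(Rational(-11, 20), Mul(2, Pow(Q, 2))) (Function('b')(Q) = Add(Mul(Q, Q), Add(Mul(Q, Q), Add(Rational(-4, 5), Mul(Rational(-1, 4), -1)))) = Add(Pow(Q, 2), Add(Pow(Q, 2), Add(Rational(-4, 5), Rational(1, 4)))) = Add(Pow(Q, 2), Add(Pow(Q, 2), Rational(-11, 20))) = Add(Pow(Q, 2), Add(Rational(-11, 20), Pow(Q, 2))) = Add(Rational(-11, 20), Mul(2, Pow(Q, 2))))
Add(833, Mul(1271, Function('b')(Pow(Add(1, -16), -1)))) = Add(833, Mul(1271, Add(Rational(-11, 20), Mul(2, Pow(Pow(Add(1, -16), -1), 2))))) = Add(833, Mul(1271, Add(Rational(-11, 20), Mul(2, Pow(Pow(-15, -1), 2))))) = Add(833, Mul(1271, Add(Rational(-11, 20), Mul(2, Pow(Rational(-1, 15), 2))))) = Add(833, Mul(1271, Add(Rational(-11, 20), Mul(2, Rational(1, 225))))) = Add(833, Mul(1271, Add(Rational(-11, 20), Rational(2, 225)))) = Add(833, Mul(1271, Rational(-487, 900))) = Add(833, Rational(-618977, 900)) = Rational(130723, 900)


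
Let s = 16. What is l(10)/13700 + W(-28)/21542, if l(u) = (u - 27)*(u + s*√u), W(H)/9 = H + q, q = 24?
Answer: -207767/14756270 - 68*√10/3425 ≈ -0.076864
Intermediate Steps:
W(H) = 216 + 9*H (W(H) = 9*(H + 24) = 9*(24 + H) = 216 + 9*H)
l(u) = (-27 + u)*(u + 16*√u) (l(u) = (u - 27)*(u + 16*√u) = (-27 + u)*(u + 16*√u))
l(10)/13700 + W(-28)/21542 = (10² - 432*√10 - 27*10 + 16*10^(3/2))/13700 + (216 + 9*(-28))/21542 = (100 - 432*√10 - 270 + 16*(10*√10))*(1/13700) + (216 - 252)*(1/21542) = (100 - 432*√10 - 270 + 160*√10)*(1/13700) - 36*1/21542 = (-170 - 272*√10)*(1/13700) - 18/10771 = (-17/1370 - 68*√10/3425) - 18/10771 = -207767/14756270 - 68*√10/3425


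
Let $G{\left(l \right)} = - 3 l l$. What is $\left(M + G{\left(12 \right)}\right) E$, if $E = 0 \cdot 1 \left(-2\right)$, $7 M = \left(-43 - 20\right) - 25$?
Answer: $0$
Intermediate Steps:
$M = - \frac{88}{7}$ ($M = \frac{\left(-43 - 20\right) - 25}{7} = \frac{-63 - 25}{7} = \frac{1}{7} \left(-88\right) = - \frac{88}{7} \approx -12.571$)
$G{\left(l \right)} = - 3 l^{2}$
$E = 0$ ($E = 0 \left(-2\right) = 0$)
$\left(M + G{\left(12 \right)}\right) E = \left(- \frac{88}{7} - 3 \cdot 12^{2}\right) 0 = \left(- \frac{88}{7} - 432\right) 0 = \left(- \frac{3112}{7}\right) 0 = 0$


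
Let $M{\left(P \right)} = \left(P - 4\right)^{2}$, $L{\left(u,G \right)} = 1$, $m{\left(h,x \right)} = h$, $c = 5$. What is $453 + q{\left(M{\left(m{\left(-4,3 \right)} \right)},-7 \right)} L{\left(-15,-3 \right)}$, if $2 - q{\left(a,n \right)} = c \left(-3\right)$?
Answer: $470$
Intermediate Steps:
$M{\left(P \right)} = \left(-4 + P\right)^{2}$
$q{\left(a,n \right)} = 17$ ($q{\left(a,n \right)} = 2 - 5 \left(-3\right) = 2 - -15 = 2 + 15 = 17$)
$453 + q{\left(M{\left(m{\left(-4,3 \right)} \right)},-7 \right)} L{\left(-15,-3 \right)} = 453 + 17 \cdot 1 = 453 + 17 = 470$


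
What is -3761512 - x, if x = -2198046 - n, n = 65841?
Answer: -1497625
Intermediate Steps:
x = -2263887 (x = -2198046 - 1*65841 = -2198046 - 65841 = -2263887)
-3761512 - x = -3761512 - 1*(-2263887) = -3761512 + 2263887 = -1497625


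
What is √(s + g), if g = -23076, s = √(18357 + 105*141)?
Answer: √(-23076 + √33162) ≈ 151.31*I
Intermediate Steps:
s = √33162 (s = √(18357 + 14805) = √33162 ≈ 182.10)
√(s + g) = √(√33162 - 23076) = √(-23076 + √33162)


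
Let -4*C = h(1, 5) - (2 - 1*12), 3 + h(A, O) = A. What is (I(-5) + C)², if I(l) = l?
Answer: 49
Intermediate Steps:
h(A, O) = -3 + A
C = -2 (C = -((-3 + 1) - (2 - 1*12))/4 = -(-2 - (2 - 12))/4 = -(-2 - 1*(-10))/4 = -(-2 + 10)/4 = -¼*8 = -2)
(I(-5) + C)² = (-5 - 2)² = (-7)² = 49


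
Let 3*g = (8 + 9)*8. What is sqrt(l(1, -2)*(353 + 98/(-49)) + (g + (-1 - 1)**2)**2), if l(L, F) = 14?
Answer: sqrt(66130)/3 ≈ 85.719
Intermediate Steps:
g = 136/3 (g = ((8 + 9)*8)/3 = (17*8)/3 = (1/3)*136 = 136/3 ≈ 45.333)
sqrt(l(1, -2)*(353 + 98/(-49)) + (g + (-1 - 1)**2)**2) = sqrt(14*(353 + 98/(-49)) + (136/3 + (-1 - 1)**2)**2) = sqrt(14*(353 + 98*(-1/49)) + (136/3 + (-2)**2)**2) = sqrt(14*(353 - 2) + (136/3 + 4)**2) = sqrt(14*351 + (148/3)**2) = sqrt(4914 + 21904/9) = sqrt(66130/9) = sqrt(66130)/3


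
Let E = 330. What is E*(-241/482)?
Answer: -165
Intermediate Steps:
E*(-241/482) = 330*(-241/482) = 330*(-241*1/482) = 330*(-1/2) = -165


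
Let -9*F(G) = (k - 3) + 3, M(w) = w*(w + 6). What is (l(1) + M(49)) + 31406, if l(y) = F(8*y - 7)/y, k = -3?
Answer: 102304/3 ≈ 34101.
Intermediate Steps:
M(w) = w*(6 + w)
F(G) = 1/3 (F(G) = -((-3 - 3) + 3)/9 = -(-6 + 3)/9 = -1/9*(-3) = 1/3)
l(y) = 1/(3*y)
(l(1) + M(49)) + 31406 = ((1/3)/1 + 49*(6 + 49)) + 31406 = ((1/3)*1 + 49*55) + 31406 = (1/3 + 2695) + 31406 = 8086/3 + 31406 = 102304/3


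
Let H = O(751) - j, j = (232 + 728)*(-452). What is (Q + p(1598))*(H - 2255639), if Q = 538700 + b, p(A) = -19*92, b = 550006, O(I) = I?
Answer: -1979315735344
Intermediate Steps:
p(A) = -1748
j = -433920 (j = 960*(-452) = -433920)
H = 434671 (H = 751 - 1*(-433920) = 751 + 433920 = 434671)
Q = 1088706 (Q = 538700 + 550006 = 1088706)
(Q + p(1598))*(H - 2255639) = (1088706 - 1748)*(434671 - 2255639) = 1086958*(-1820968) = -1979315735344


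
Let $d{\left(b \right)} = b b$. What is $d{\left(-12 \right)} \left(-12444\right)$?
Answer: $-1791936$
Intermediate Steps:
$d{\left(b \right)} = b^{2}$
$d{\left(-12 \right)} \left(-12444\right) = \left(-12\right)^{2} \left(-12444\right) = 144 \left(-12444\right) = -1791936$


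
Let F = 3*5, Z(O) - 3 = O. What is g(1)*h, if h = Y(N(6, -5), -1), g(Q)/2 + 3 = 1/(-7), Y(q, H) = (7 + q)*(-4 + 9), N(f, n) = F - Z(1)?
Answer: -3960/7 ≈ -565.71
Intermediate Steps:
Z(O) = 3 + O
F = 15
N(f, n) = 11 (N(f, n) = 15 - (3 + 1) = 15 - 1*4 = 15 - 4 = 11)
Y(q, H) = 35 + 5*q (Y(q, H) = (7 + q)*5 = 35 + 5*q)
g(Q) = -44/7 (g(Q) = -6 + 2/(-7) = -6 + 2*(-1/7) = -6 - 2/7 = -44/7)
h = 90 (h = 35 + 5*11 = 35 + 55 = 90)
g(1)*h = -44/7*90 = -3960/7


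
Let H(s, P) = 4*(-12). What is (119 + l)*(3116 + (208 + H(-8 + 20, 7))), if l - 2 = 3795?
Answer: 12828816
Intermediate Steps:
H(s, P) = -48
l = 3797 (l = 2 + 3795 = 3797)
(119 + l)*(3116 + (208 + H(-8 + 20, 7))) = (119 + 3797)*(3116 + (208 - 48)) = 3916*(3116 + 160) = 3916*3276 = 12828816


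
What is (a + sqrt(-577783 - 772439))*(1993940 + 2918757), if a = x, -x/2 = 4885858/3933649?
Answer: -48005479878052/3933649 + 4912697*I*sqrt(1350222) ≈ -1.2204e+7 + 5.7085e+9*I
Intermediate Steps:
x = -9771716/3933649 ≈ -2.4841
a = -9771716/3933649 ≈ -2.4841
(a + sqrt(-577783 - 772439))*(1993940 + 2918757) = (-9771716/3933649 + sqrt(-577783 - 772439))*(1993940 + 2918757) = (-9771716/3933649 + sqrt(-1350222))*4912697 = (-9771716/3933649 + I*sqrt(1350222))*4912697 = -48005479878052/3933649 + 4912697*I*sqrt(1350222)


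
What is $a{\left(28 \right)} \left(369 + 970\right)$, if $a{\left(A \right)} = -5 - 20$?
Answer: $-33475$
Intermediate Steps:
$a{\left(A \right)} = -25$ ($a{\left(A \right)} = -5 - 20 = -25$)
$a{\left(28 \right)} \left(369 + 970\right) = - 25 \left(369 + 970\right) = \left(-25\right) 1339 = -33475$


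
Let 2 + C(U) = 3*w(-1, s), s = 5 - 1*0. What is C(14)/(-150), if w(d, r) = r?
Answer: -13/150 ≈ -0.086667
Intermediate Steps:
s = 5 (s = 5 + 0 = 5)
C(U) = 13 (C(U) = -2 + 3*5 = -2 + 15 = 13)
C(14)/(-150) = 13/(-150) = 13*(-1/150) = -13/150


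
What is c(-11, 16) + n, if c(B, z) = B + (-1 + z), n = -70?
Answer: -66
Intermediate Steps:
c(B, z) = -1 + B + z
c(-11, 16) + n = (-1 - 11 + 16) - 70 = 4 - 70 = -66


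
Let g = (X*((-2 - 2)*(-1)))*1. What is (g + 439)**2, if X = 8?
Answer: 221841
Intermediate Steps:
g = 32 (g = (8*((-2 - 2)*(-1)))*1 = (8*(-4*(-1)))*1 = (8*4)*1 = 32*1 = 32)
(g + 439)**2 = (32 + 439)**2 = 471**2 = 221841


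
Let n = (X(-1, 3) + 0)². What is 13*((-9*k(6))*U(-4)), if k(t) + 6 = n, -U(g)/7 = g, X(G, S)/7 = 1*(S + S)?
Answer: -5759208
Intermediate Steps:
X(G, S) = 14*S (X(G, S) = 7*(1*(S + S)) = 7*(1*(2*S)) = 7*(2*S) = 14*S)
U(g) = -7*g
n = 1764 (n = (14*3 + 0)² = (42 + 0)² = 42² = 1764)
k(t) = 1758 (k(t) = -6 + 1764 = 1758)
13*((-9*k(6))*U(-4)) = 13*((-9*1758)*(-7*(-4))) = 13*(-15822*28) = 13*(-443016) = -5759208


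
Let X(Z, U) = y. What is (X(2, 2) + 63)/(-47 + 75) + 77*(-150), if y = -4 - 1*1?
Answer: -161671/14 ≈ -11548.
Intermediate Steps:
y = -5 (y = -4 - 1 = -5)
X(Z, U) = -5
(X(2, 2) + 63)/(-47 + 75) + 77*(-150) = (-5 + 63)/(-47 + 75) + 77*(-150) = 58/28 - 11550 = 58*(1/28) - 11550 = 29/14 - 11550 = -161671/14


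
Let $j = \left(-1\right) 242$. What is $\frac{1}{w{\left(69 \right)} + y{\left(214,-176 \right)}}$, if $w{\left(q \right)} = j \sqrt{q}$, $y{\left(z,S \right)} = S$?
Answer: $\frac{4}{91135} - \frac{\sqrt{69}}{16570} \approx -0.00045741$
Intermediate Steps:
$j = -242$
$w{\left(q \right)} = - 242 \sqrt{q}$
$\frac{1}{w{\left(69 \right)} + y{\left(214,-176 \right)}} = \frac{1}{- 242 \sqrt{69} - 176} = \frac{1}{-176 - 242 \sqrt{69}}$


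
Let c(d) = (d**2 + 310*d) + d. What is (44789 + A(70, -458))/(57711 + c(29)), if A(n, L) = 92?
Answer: 44881/67571 ≈ 0.66420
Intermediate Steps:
c(d) = d**2 + 311*d
(44789 + A(70, -458))/(57711 + c(29)) = (44789 + 92)/(57711 + 29*(311 + 29)) = 44881/(57711 + 29*340) = 44881/(57711 + 9860) = 44881/67571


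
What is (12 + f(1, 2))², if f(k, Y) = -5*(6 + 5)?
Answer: 1849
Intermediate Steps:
f(k, Y) = -55 (f(k, Y) = -5*11 = -55)
(12 + f(1, 2))² = (12 - 55)² = (-43)² = 1849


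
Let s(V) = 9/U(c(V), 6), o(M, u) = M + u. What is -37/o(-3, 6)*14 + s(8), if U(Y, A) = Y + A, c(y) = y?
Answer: -7225/42 ≈ -172.02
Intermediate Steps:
U(Y, A) = A + Y
s(V) = 9/(6 + V)
-37/o(-3, 6)*14 + s(8) = -37/(-3 + 6)*14 + 9/(6 + 8) = -37/3*14 + 9/14 = -518/3 + 9/14 = -7225/42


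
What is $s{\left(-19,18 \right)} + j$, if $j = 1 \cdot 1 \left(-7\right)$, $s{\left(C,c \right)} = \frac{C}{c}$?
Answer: $- \frac{145}{18} \approx -8.0556$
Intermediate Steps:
$j = -7$ ($j = 1 \left(-7\right) = -7$)
$s{\left(-19,18 \right)} + j = - \frac{19}{18} - 7 = - \frac{145}{18}$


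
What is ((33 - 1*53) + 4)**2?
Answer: 256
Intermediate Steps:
((33 - 1*53) + 4)**2 = ((33 - 53) + 4)**2 = (-20 + 4)**2 = (-16)**2 = 256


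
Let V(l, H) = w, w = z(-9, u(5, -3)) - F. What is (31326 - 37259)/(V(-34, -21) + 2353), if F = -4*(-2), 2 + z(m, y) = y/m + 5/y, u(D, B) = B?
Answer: -17799/7025 ≈ -2.5337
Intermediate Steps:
z(m, y) = -2 + 5/y + y/m (z(m, y) = -2 + (y/m + 5/y) = -2 + (5/y + y/m) = -2 + 5/y + y/m)
F = 8
w = -34/3 (w = (-2 + 5/(-3) - 3/(-9)) - 1*8 = (-2 + 5*(-⅓) - 3*(-⅑)) - 8 = (-2 - 5/3 + ⅓) - 8 = -10/3 - 8 = -34/3 ≈ -11.333)
V(l, H) = -34/3
(31326 - 37259)/(V(-34, -21) + 2353) = (31326 - 37259)/(-34/3 + 2353) = -5933/7025/3 = -5933*3/7025 = -17799/7025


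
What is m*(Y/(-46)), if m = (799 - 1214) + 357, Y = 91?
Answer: 2639/23 ≈ 114.74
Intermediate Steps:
m = -58 (m = -415 + 357 = -58)
m*(Y/(-46)) = -5278/(-46) = -5278*(-1)/46 = -58*(-91/46) = 2639/23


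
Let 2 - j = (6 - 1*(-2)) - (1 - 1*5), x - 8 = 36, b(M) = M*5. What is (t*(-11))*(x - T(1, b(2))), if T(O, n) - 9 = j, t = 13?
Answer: -6435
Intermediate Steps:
b(M) = 5*M
x = 44 (x = 8 + 36 = 44)
j = -10 (j = 2 - ((6 - 1*(-2)) - (1 - 1*5)) = 2 - ((6 + 2) - (1 - 5)) = 2 - (8 - 1*(-4)) = 2 - (8 + 4) = 2 - 1*12 = 2 - 12 = -10)
T(O, n) = -1 (T(O, n) = 9 - 10 = -1)
(t*(-11))*(x - T(1, b(2))) = (13*(-11))*(44 - 1*(-1)) = -143*(44 + 1) = -143*45 = -6435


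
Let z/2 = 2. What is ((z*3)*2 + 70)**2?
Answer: 8836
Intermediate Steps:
z = 4 (z = 2*2 = 4)
((z*3)*2 + 70)**2 = ((4*3)*2 + 70)**2 = (12*2 + 70)**2 = (24 + 70)**2 = 94**2 = 8836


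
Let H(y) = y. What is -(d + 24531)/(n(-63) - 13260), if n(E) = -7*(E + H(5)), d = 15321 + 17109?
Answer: 56961/12854 ≈ 4.4314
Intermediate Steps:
d = 32430
n(E) = -35 - 7*E (n(E) = -7*(E + 5) = -7*(5 + E) = -35 - 7*E)
-(d + 24531)/(n(-63) - 13260) = -(32430 + 24531)/((-35 - 7*(-63)) - 13260) = -56961/((-35 + 441) - 13260) = -56961/(406 - 13260) = -56961/(-12854) = -56961*(-1)/12854 = -1*(-56961/12854) = 56961/12854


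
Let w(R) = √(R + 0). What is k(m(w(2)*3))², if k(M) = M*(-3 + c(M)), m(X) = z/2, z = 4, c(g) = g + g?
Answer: 4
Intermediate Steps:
c(g) = 2*g
w(R) = √R
m(X) = 2 (m(X) = 4/2 = 4*(½) = 2)
k(M) = M*(-3 + 2*M)
k(m(w(2)*3))² = (2*(-3 + 2*2))² = (2*(-3 + 4))² = (2*1)² = 2² = 4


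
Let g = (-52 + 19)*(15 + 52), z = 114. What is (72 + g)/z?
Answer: -713/38 ≈ -18.763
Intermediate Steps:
g = -2211 (g = -33*67 = -2211)
(72 + g)/z = (72 - 2211)/114 = (1/114)*(-2139) = -713/38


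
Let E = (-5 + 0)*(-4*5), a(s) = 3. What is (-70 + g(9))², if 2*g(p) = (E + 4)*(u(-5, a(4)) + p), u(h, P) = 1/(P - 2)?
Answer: 202500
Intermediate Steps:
E = 100 (E = -5*(-20) = 100)
u(h, P) = 1/(-2 + P)
g(p) = 52 + 52*p (g(p) = ((100 + 4)*(1/(-2 + 3) + p))/2 = (104*(1/1 + p))/2 = (104*(1 + p))/2 = (104 + 104*p)/2 = 52 + 52*p)
(-70 + g(9))² = (-70 + (52 + 52*9))² = (-70 + (52 + 468))² = (-70 + 520)² = 450² = 202500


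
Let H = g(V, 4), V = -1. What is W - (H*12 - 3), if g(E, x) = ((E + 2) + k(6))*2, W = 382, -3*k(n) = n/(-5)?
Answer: 1757/5 ≈ 351.40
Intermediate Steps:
k(n) = n/15 (k(n) = -n/(3*(-5)) = -n*(-1)/(3*5) = -(-1)*n/15 = n/15)
g(E, x) = 24/5 + 2*E (g(E, x) = ((E + 2) + (1/15)*6)*2 = ((2 + E) + ⅖)*2 = (12/5 + E)*2 = 24/5 + 2*E)
H = 14/5 (H = 24/5 + 2*(-1) = 24/5 - 2 = 14/5 ≈ 2.8000)
W - (H*12 - 3) = 382 - ((14/5)*12 - 3) = 382 - (168/5 - 3) = 382 - 1*153/5 = 382 - 153/5 = 1757/5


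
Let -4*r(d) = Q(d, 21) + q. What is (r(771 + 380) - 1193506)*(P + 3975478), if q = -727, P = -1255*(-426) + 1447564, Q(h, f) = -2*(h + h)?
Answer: -7102577190674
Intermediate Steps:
Q(h, f) = -4*h
P = 1982194 (P = 534630 + 1447564 = 1982194)
r(d) = 727/4 + d (r(d) = -(-4*d - 727)/4 = -(-727 - 4*d)/4 = 727/4 + d)
(r(771 + 380) - 1193506)*(P + 3975478) = ((727/4 + (771 + 380)) - 1193506)*(1982194 + 3975478) = ((727/4 + 1151) - 1193506)*5957672 = (5331/4 - 1193506)*5957672 = -4768693/4*5957672 = -7102577190674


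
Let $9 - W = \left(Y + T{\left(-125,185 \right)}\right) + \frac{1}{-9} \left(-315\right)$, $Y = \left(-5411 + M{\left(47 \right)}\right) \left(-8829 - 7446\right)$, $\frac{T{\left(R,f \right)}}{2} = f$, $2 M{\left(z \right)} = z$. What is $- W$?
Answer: $\frac{175363917}{2} \approx 8.7682 \cdot 10^{7}$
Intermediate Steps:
$M{\left(z \right)} = \frac{z}{2}$
$T{\left(R,f \right)} = 2 f$
$Y = \frac{175363125}{2}$ ($Y = \left(-5411 + \frac{1}{2} \cdot 47\right) \left(-8829 - 7446\right) = \left(-5411 + \frac{47}{2}\right) \left(-16275\right) = \left(- \frac{10775}{2}\right) \left(-16275\right) = \frac{175363125}{2} \approx 8.7682 \cdot 10^{7}$)
$W = - \frac{175363917}{2}$ ($W = 9 - \left(\left(\frac{175363125}{2} + 2 \cdot 185\right) + \frac{1}{-9} \left(-315\right)\right) = 9 - \left(\left(\frac{175363125}{2} + 370\right) - -35\right) = 9 - \left(\frac{175363865}{2} + 35\right) = 9 - \frac{175363935}{2} = - \frac{175363917}{2} \approx -8.7682 \cdot 10^{7}$)
$- W = \left(-1\right) \left(- \frac{175363917}{2}\right) = \frac{175363917}{2}$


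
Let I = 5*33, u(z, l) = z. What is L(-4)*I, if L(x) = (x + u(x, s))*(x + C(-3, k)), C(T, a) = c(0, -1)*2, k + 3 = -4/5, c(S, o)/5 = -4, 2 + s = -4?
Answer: 58080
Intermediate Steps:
s = -6 (s = -2 - 4 = -6)
c(S, o) = -20 (c(S, o) = 5*(-4) = -20)
k = -19/5 (k = -3 - 4/5 = -19/5 ≈ -3.8000)
C(T, a) = -40 (C(T, a) = -20*2 = -40)
I = 165
L(x) = 2*x*(-40 + x) (L(x) = (x + x)*(x - 40) = (2*x)*(-40 + x) = 2*x*(-40 + x))
L(-4)*I = (2*(-4)*(-40 - 4))*165 = (2*(-4)*(-44))*165 = 352*165 = 58080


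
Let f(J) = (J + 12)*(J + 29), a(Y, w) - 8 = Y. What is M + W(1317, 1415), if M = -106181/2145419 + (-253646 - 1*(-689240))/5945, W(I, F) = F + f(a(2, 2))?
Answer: 29924915163556/12754515955 ≈ 2346.2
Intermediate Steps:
a(Y, w) = 8 + Y
f(J) = (12 + J)*(29 + J)
W(I, F) = 858 + F (W(I, F) = F + (348 + (8 + 2)² + 41*(8 + 2)) = F + (348 + 10² + 41*10) = F + (348 + 100 + 410) = F + 858 = 858 + F)
M = 933900397841/12754515955 (M = -106181*1/2145419 + (-253646 + 689240)*(1/5945) = -106181/2145419 + 435594*(1/5945) = -106181/2145419 + 435594/5945 = 933900397841/12754515955 ≈ 73.221)
M + W(1317, 1415) = 933900397841/12754515955 + (858 + 1415) = 933900397841/12754515955 + 2273 = 29924915163556/12754515955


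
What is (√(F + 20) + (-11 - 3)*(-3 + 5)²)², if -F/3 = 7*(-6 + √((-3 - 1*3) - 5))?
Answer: (56 - √(146 - 21*I*√11))² ≈ 1892.7 + 244.77*I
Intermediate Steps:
F = 126 - 21*I*√11 (F = -21*(-6 + √((-3 - 1*3) - 5)) = -21*(-6 + √((-3 - 3) - 5)) = -21*(-6 + √(-6 - 5)) = -21*(-6 + √(-11)) = -21*(-6 + I*√11) = -3*(-42 + 7*I*√11) = 126 - 21*I*√11 ≈ 126.0 - 69.649*I)
(√(F + 20) + (-11 - 3)*(-3 + 5)²)² = (√((126 - 21*I*√11) + 20) + (-11 - 3)*(-3 + 5)²)² = (√(146 - 21*I*√11) - 14*2²)² = (√(146 - 21*I*√11) - 14*4)² = (√(146 - 21*I*√11) - 56)² = (-56 + √(146 - 21*I*√11))²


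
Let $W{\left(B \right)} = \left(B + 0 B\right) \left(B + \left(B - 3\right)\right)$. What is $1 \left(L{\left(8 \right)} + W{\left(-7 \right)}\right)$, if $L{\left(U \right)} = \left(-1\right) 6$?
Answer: $113$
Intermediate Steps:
$L{\left(U \right)} = -6$
$W{\left(B \right)} = B \left(-3 + 2 B\right)$ ($W{\left(B \right)} = \left(B + 0\right) \left(B + \left(-3 + B\right)\right) = B \left(-3 + 2 B\right)$)
$1 \left(L{\left(8 \right)} + W{\left(-7 \right)}\right) = 1 \left(-6 - 7 \left(-3 + 2 \left(-7\right)\right)\right) = 1 \left(-6 - 7 \left(-3 - 14\right)\right) = 1 \left(-6 - -119\right) = 1 \left(-6 + 119\right) = 1 \cdot 113 = 113$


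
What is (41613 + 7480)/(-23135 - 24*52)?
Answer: -49093/24383 ≈ -2.0134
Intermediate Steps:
(41613 + 7480)/(-23135 - 24*52) = 49093/(-23135 - 1248) = 49093/(-24383) = 49093*(-1/24383) = -49093/24383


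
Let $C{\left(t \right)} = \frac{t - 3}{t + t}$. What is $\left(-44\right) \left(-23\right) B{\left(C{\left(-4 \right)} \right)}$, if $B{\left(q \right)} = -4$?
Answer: $-4048$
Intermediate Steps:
$C{\left(t \right)} = \frac{-3 + t}{2 t}$
$\left(-44\right) \left(-23\right) B{\left(C{\left(-4 \right)} \right)} = \left(-44\right) \left(-23\right) \left(-4\right) = 1012 \left(-4\right) = -4048$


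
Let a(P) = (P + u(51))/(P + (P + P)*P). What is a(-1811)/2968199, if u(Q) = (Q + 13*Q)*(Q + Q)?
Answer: 71017/19464353776569 ≈ 3.6486e-9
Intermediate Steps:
u(Q) = 28*Q**2 (u(Q) = (14*Q)*(2*Q) = 28*Q**2)
a(P) = (72828 + P)/(P + 2*P**2) (a(P) = (P + 28*51**2)/(P + (P + P)*P) = (P + 28*2601)/(P + (2*P)*P) = (P + 72828)/(P + 2*P**2) = (72828 + P)/(P + 2*P**2))
a(-1811)/2968199 = ((72828 - 1811)/((-1811)*(1 + 2*(-1811))))/2968199 = -1/1811*71017/(1 - 3622)*(1/2968199) = -1/1811*71017/(-3621)*(1/2968199) = -1/1811*(-1/3621)*71017*(1/2968199) = (71017/6557631)*(1/2968199) = 71017/19464353776569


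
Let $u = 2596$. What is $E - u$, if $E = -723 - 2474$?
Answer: $-5793$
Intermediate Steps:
$E = -3197$
$E - u = -3197 - 2596 = -5793$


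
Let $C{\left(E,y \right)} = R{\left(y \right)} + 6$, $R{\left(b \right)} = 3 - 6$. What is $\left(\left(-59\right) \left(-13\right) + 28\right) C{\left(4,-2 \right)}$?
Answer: $2385$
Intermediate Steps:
$R{\left(b \right)} = -3$ ($R{\left(b \right)} = 3 - 6 = -3$)
$C{\left(E,y \right)} = 3$ ($C{\left(E,y \right)} = -3 + 6 = 3$)
$\left(\left(-59\right) \left(-13\right) + 28\right) C{\left(4,-2 \right)} = \left(\left(-59\right) \left(-13\right) + 28\right) 3 = \left(767 + 28\right) 3 = 795 \cdot 3 = 2385$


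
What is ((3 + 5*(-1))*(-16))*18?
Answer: 576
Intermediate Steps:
((3 + 5*(-1))*(-16))*18 = ((3 - 5)*(-16))*18 = -2*(-16)*18 = 32*18 = 576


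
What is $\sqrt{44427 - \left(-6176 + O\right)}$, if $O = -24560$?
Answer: $\sqrt{75163} \approx 274.16$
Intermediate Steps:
$\sqrt{44427 - \left(-6176 + O\right)} = \sqrt{44427 + \left(6176 - -24560\right)} = \sqrt{44427 + \left(6176 + 24560\right)} = \sqrt{44427 + 30736} = \sqrt{75163}$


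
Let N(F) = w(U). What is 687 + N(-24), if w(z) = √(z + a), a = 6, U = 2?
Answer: 687 + 2*√2 ≈ 689.83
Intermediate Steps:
w(z) = √(6 + z) (w(z) = √(z + 6) = √(6 + z))
N(F) = 2*√2 (N(F) = √(6 + 2) = √8 = 2*√2)
687 + N(-24) = 687 + 2*√2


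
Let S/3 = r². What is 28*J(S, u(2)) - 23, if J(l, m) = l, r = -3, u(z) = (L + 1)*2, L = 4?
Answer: 733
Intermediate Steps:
u(z) = 10 (u(z) = (4 + 1)*2 = 5*2 = 10)
S = 27 (S = 3*(-3)² = 3*9 = 27)
28*J(S, u(2)) - 23 = 28*27 - 23 = 756 - 23 = 733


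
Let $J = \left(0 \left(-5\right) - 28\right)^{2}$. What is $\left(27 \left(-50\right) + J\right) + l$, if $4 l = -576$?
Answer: $-710$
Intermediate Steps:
$l = -144$ ($l = \frac{1}{4} \left(-576\right) = -144$)
$J = 784$ ($J = \left(0 - 28\right)^{2} = \left(-28\right)^{2} = 784$)
$\left(27 \left(-50\right) + J\right) + l = \left(27 \left(-50\right) + 784\right) - 144 = \left(-1350 + 784\right) - 144 = -566 - 144 = -710$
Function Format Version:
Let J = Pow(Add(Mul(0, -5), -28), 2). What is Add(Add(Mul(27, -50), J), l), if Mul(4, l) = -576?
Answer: -710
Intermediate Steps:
l = -144 (l = Mul(Rational(1, 4), -576) = -144)
J = 784 (J = Pow(Add(0, -28), 2) = Pow(-28, 2) = 784)
Add(Add(Mul(27, -50), J), l) = Add(Add(Mul(27, -50), 784), -144) = Add(Add(-1350, 784), -144) = Add(-566, -144) = -710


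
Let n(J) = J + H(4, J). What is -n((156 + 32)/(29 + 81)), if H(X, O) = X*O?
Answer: -94/11 ≈ -8.5455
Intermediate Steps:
H(X, O) = O*X
n(J) = 5*J (n(J) = J + J*4 = J + 4*J = 5*J)
-n((156 + 32)/(29 + 81)) = -5*(156 + 32)/(29 + 81) = -5*188/110 = -5*188*(1/110) = -5*94/55 = -1*94/11 = -94/11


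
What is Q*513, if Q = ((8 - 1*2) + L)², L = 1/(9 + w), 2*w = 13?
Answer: 18131472/961 ≈ 18867.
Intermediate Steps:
w = 13/2 (w = (½)*13 = 13/2 ≈ 6.5000)
L = 2/31 (L = 1/(9 + 13/2) = 1/(31/2) = 2/31 ≈ 0.064516)
Q = 35344/961 (Q = ((8 - 1*2) + 2/31)² = ((8 - 2) + 2/31)² = (6 + 2/31)² = (188/31)² = 35344/961 ≈ 36.778)
Q*513 = (35344/961)*513 = 18131472/961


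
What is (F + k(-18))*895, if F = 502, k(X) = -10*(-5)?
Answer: 494040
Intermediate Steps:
k(X) = 50
(F + k(-18))*895 = (502 + 50)*895 = 552*895 = 494040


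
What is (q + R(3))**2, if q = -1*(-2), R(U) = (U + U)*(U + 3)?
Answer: 1444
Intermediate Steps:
R(U) = 2*U*(3 + U) (R(U) = (2*U)*(3 + U) = 2*U*(3 + U))
q = 2
(q + R(3))**2 = (2 + 2*3*(3 + 3))**2 = (2 + 2*3*6)**2 = (2 + 36)**2 = 38**2 = 1444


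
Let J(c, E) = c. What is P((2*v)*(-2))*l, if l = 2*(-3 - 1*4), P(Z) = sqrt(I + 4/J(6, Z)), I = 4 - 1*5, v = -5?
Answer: -14*I*sqrt(3)/3 ≈ -8.0829*I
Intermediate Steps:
I = -1 (I = 4 - 5 = -1)
P(Z) = I*sqrt(3)/3 (P(Z) = sqrt(-1 + 4/6) = sqrt(-1 + 4*(1/6)) = sqrt(-1 + 2/3) = sqrt(-1/3) = I*sqrt(3)/3)
l = -14 (l = 2*(-3 - 4) = 2*(-7) = -14)
P((2*v)*(-2))*l = (I*sqrt(3)/3)*(-14) = -14*I*sqrt(3)/3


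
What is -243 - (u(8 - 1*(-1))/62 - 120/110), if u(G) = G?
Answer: -165081/682 ≈ -242.05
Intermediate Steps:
-243 - (u(8 - 1*(-1))/62 - 120/110) = -243 - ((8 - 1*(-1))/62 - 120/110) = -243 - ((8 + 1)*(1/62) - 120*1/110) = -243 - (9*(1/62) - 12/11) = -243 - (9/62 - 12/11) = -243 - 1*(-645/682) = -243 + 645/682 = -165081/682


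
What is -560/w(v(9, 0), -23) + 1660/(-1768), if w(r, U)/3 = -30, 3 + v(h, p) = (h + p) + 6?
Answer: 21017/3978 ≈ 5.2833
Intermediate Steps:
v(h, p) = 3 + h + p (v(h, p) = -3 + ((h + p) + 6) = -3 + (6 + h + p) = 3 + h + p)
w(r, U) = -90 (w(r, U) = 3*(-30) = -90)
-560/w(v(9, 0), -23) + 1660/(-1768) = -560/(-90) + 1660/(-1768) = -560*(-1/90) + 1660*(-1/1768) = 56/9 - 415/442 = 21017/3978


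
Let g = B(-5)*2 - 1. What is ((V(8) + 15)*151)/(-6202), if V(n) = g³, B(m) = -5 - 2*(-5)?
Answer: -56172/3101 ≈ -18.114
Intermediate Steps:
B(m) = 5 (B(m) = -5 + 10 = 5)
g = 9 (g = 5*2 - 1 = 10 - 1 = 9)
V(n) = 729 (V(n) = 9³ = 729)
((V(8) + 15)*151)/(-6202) = ((729 + 15)*151)/(-6202) = (744*151)*(-1/6202) = 112344*(-1/6202) = -56172/3101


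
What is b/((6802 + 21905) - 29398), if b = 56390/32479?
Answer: -56390/22442989 ≈ -0.0025126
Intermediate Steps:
b = 56390/32479 (b = 56390*(1/32479) = 56390/32479 ≈ 1.7362)
b/((6802 + 21905) - 29398) = 56390/(32479*((6802 + 21905) - 29398)) = 56390/(32479*(28707 - 29398)) = (56390/32479)/(-691) = (56390/32479)*(-1/691) = -56390/22442989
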